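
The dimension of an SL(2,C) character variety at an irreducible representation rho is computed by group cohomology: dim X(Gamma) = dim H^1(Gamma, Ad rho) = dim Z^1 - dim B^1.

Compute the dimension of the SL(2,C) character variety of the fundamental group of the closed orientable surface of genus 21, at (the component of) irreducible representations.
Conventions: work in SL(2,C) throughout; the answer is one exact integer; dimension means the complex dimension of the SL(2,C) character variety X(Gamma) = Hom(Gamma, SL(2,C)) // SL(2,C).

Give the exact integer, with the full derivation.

pi_1 of the closed genus-21 surface has 42 generators bound by the single product-of-commutators relator.
A cocycle assigns one sl_2 vector per generator subject to the relator condition d_2(z) = 0: dim of the unconstrained space is 3*2g = 126.
At an irreducible rho, H^2 = coker(d_2) vanishes (Poincare duality: H^2 is dual to H^0 = invariants = 0), so d_2 is surjective onto sl_2 and dim Z^1 = 126 - 3 = 123.
Coboundaries contribute dim B^1 = 3 (injective at irreducible rho).
dim H^1 = 123 - 3 = 120 = dim X.

120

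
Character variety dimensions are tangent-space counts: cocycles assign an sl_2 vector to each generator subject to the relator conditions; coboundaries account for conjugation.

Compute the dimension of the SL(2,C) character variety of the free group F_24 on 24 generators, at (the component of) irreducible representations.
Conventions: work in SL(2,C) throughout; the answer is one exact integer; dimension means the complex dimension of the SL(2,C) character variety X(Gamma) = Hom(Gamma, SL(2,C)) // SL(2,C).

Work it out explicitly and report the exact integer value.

69

The free group F_24: 24 generators, no relators.
A cocycle picks one sl_2 vector per generator freely, giving dim Z^1 = 3*24 = 72.
dim B^1 = 3: the coboundary map is injective because an irreducible image has centralizer 0 in sl_2.
Therefore dim X = 72 - 3 = 69.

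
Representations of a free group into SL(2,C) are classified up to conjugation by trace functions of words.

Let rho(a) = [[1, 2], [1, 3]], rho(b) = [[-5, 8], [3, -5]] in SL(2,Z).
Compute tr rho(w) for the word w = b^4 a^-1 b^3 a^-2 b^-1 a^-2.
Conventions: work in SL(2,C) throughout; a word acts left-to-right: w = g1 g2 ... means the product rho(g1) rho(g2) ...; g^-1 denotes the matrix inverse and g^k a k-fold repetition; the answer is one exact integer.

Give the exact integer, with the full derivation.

rho(b) = [[-5, 8], [3, -5]]
... * rho(b) = [[-5, 8], [3, -5]]  ->  [[49, -80], [-30, 49]]
... * rho(b) = [[-5, 8], [3, -5]]  ->  [[-485, 792], [297, -485]]
... * rho(b) = [[-5, 8], [3, -5]]  ->  [[4801, -7840], [-2940, 4801]]
... * rho(a^-1) = [[3, -2], [-1, 1]]  ->  [[22243, -17442], [-13621, 10681]]
... * rho(b) = [[-5, 8], [3, -5]]  ->  [[-163541, 265154], [100148, -162373]]
... * rho(b) = [[-5, 8], [3, -5]]  ->  [[1613167, -2634098], [-987859, 1613049]]
... * rho(b) = [[-5, 8], [3, -5]]  ->  [[-15968129, 26075826], [9778442, -15968117]]
... * rho(a^-1) = [[3, -2], [-1, 1]]  ->  [[-73980213, 58012084], [45303443, -35525001]]
... * rho(a^-1) = [[3, -2], [-1, 1]]  ->  [[-279952723, 205972510], [171435330, -126131887]]
... * rho(b^-1) = [[-5, -8], [-3, -5]]  ->  [[781846085, 1209759234], [-478780989, -740823205]]
... * rho(a^-1) = [[3, -2], [-1, 1]]  ->  [[1135779021, -353932936], [-695519762, 216738773]]
... * rho(a^-1) = [[3, -2], [-1, 1]]  ->  [[3761269999, -2625490978], [-2303298059, 1607778297]]
tr = 3761269999 + 1607778297 = 5369048296

5369048296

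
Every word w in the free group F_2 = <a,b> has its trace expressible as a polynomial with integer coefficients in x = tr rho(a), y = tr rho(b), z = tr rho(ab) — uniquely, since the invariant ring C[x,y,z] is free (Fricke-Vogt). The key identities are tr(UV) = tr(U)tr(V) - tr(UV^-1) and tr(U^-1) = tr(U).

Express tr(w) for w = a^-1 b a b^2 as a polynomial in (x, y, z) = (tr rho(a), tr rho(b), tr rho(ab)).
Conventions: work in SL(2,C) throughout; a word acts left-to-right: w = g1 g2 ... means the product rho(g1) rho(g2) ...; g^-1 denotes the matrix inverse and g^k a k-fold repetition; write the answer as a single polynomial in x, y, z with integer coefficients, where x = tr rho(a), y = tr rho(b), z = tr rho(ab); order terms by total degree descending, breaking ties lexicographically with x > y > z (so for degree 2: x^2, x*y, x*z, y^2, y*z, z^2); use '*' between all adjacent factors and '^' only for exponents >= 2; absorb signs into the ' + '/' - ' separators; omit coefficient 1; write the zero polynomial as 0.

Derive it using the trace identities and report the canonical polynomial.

next, tr(b a b) = tr(b) tr(a b) - tr(a) = y*z - x
tr(b a b^2) = tr(b) tr(b a b) - tr(b a) = y^2*z - x*y - z
tr(a b a b) = tr(b a) tr(b a) - tr(1) = z^2 - 2
tr(a b a) = tr(a) tr(b a) - tr(b) = x*z - y
tr(b a b^2 a) = tr(b) tr(a b a b) - tr(a b a) = y*z^2 - x*z - y
tr(a^-1 b a b^2) = tr(b a b^2) tr(a) - tr(b a b^2 a) = x*y^2*z - x^2*y - y*z^2 + y

x*y^2*z - x^2*y - y*z^2 + y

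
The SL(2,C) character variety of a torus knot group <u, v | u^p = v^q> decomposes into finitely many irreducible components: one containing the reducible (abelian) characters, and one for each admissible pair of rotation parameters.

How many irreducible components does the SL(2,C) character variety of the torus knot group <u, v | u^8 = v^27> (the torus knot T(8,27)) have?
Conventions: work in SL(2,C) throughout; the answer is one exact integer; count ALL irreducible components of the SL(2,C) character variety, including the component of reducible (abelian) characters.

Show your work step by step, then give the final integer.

92

For T(8,27): irreducibility forces the central element u^8 = v^27 to one of +I, -I.
So on each irreducible component the traces are pinned: tr(u) = 2*cos(pi*alpha/8) with 1 <= alpha <= 7, tr(v) = 2*cos(pi*beta/27) with 1 <= beta <= 26.
Consistency of u^8 = (-1)^alpha I with v^27 = (-1)^beta I forces alpha = beta (mod 2).
Enumerate parity-matched pairs: 4*13 odd-odd plus 3*13 even-even gives 91.
components with irreducible characters: 91; plus the single component of reducible (abelian) characters: total 92.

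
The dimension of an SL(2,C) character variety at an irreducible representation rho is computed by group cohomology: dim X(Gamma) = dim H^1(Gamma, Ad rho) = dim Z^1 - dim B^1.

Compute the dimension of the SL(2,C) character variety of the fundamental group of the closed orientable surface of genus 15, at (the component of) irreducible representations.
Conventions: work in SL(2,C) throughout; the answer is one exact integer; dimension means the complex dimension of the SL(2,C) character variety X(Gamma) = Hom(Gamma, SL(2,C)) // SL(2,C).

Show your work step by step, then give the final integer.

The genus-15 surface group: 2g = 30 generators, one relator prod [a_i, b_i].
Unconstrained cocycle data is one sl_2 vector per generator (90 dimensions), cut by the relator condition d_2(z) = 0.
H^2 = coker(d_2) is dual to H^0 = 0 at irreducible rho (Poincare duality), so d_2 is onto: dim Z^1 = 87.
As always at irreducible rho, dim B^1 = 3.
Hence dim X = 87 - 3 = 84.

84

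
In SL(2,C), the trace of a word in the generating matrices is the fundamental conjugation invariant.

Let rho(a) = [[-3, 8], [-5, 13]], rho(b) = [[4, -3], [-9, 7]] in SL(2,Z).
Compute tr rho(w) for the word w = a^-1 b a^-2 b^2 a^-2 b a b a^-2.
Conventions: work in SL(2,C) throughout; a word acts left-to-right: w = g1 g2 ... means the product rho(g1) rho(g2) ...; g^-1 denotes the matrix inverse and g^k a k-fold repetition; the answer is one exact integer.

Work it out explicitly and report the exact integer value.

1476946179038

rho(a^-1) = [[13, -8], [5, -3]]
... * rho(b) = [[4, -3], [-9, 7]]  ->  [[124, -95], [47, -36]]
... * rho(a^-1) = [[13, -8], [5, -3]]  ->  [[1137, -707], [431, -268]]
... * rho(a^-1) = [[13, -8], [5, -3]]  ->  [[11246, -6975], [4263, -2644]]
... * rho(b) = [[4, -3], [-9, 7]]  ->  [[107759, -82563], [40848, -31297]]
... * rho(b) = [[4, -3], [-9, 7]]  ->  [[1174103, -901218], [445065, -341623]]
... * rho(a^-1) = [[13, -8], [5, -3]]  ->  [[10757249, -6689170], [4077730, -2535651]]
... * rho(a^-1) = [[13, -8], [5, -3]]  ->  [[106398387, -65990482], [40332235, -25014887]]
... * rho(b) = [[4, -3], [-9, 7]]  ->  [[1019507886, -781128535], [386462923, -296100914]]
... * rho(a) = [[-3, 8], [-5, 13]]  ->  [[847119017, -1998607867], [321115801, -757608498]]
... * rho(b) = [[4, -3], [-9, 7]]  ->  [[21375946871, -16531612120], [8102939686, -6266606889]]
... * rho(a^-1) = [[13, -8], [5, -3]]  ->  [[195229248723, -121412738608], [74005181473, -46023696821]]
... * rho(a^-1) = [[13, -8], [5, -3]]  ->  [[1930916540359, -1197595773960], [731948875044, -453970361321]]
tr = 1930916540359 + -453970361321 = 1476946179038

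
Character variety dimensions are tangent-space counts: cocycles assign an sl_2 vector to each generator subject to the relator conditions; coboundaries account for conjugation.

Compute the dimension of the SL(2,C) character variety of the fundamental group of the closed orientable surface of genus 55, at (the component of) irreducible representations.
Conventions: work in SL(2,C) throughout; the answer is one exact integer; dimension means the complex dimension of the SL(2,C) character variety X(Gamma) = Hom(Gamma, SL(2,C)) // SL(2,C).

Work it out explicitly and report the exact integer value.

pi_1 of the closed genus-55 surface has 110 generators bound by the single product-of-commutators relator.
Unconstrained cocycle data is one sl_2 vector per generator (330 dimensions), cut by the relator condition d_2(z) = 0.
H^2 = coker(d_2) is dual to H^0 = 0 at irreducible rho (Poincare duality), so d_2 is onto: dim Z^1 = 327.
dim B^1 = 3 (coboundaries, injective at irreducible rho).
Hence dim X = 327 - 3 = 324.

324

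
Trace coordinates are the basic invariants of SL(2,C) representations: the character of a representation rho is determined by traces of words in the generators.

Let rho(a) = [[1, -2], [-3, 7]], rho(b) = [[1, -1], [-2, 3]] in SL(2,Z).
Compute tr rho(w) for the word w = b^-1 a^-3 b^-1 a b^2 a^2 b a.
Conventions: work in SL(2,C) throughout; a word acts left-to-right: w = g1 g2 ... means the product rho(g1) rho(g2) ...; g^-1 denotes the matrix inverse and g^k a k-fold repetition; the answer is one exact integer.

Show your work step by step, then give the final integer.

rho(b^-1) = [[3, 1], [2, 1]]
... * rho(a^-1) = [[7, 2], [3, 1]]  ->  [[24, 7], [17, 5]]
... * rho(a^-1) = [[7, 2], [3, 1]]  ->  [[189, 55], [134, 39]]
... * rho(a^-1) = [[7, 2], [3, 1]]  ->  [[1488, 433], [1055, 307]]
... * rho(b^-1) = [[3, 1], [2, 1]]  ->  [[5330, 1921], [3779, 1362]]
... * rho(a) = [[1, -2], [-3, 7]]  ->  [[-433, 2787], [-307, 1976]]
... * rho(b) = [[1, -1], [-2, 3]]  ->  [[-6007, 8794], [-4259, 6235]]
... * rho(b) = [[1, -1], [-2, 3]]  ->  [[-23595, 32389], [-16729, 22964]]
... * rho(a) = [[1, -2], [-3, 7]]  ->  [[-120762, 273913], [-85621, 194206]]
... * rho(a) = [[1, -2], [-3, 7]]  ->  [[-942501, 2158915], [-668239, 1530684]]
... * rho(b) = [[1, -1], [-2, 3]]  ->  [[-5260331, 7419246], [-3729607, 5260291]]
... * rho(a) = [[1, -2], [-3, 7]]  ->  [[-27518069, 62455384], [-19510480, 44281251]]
tr = -27518069 + 44281251 = 16763182

16763182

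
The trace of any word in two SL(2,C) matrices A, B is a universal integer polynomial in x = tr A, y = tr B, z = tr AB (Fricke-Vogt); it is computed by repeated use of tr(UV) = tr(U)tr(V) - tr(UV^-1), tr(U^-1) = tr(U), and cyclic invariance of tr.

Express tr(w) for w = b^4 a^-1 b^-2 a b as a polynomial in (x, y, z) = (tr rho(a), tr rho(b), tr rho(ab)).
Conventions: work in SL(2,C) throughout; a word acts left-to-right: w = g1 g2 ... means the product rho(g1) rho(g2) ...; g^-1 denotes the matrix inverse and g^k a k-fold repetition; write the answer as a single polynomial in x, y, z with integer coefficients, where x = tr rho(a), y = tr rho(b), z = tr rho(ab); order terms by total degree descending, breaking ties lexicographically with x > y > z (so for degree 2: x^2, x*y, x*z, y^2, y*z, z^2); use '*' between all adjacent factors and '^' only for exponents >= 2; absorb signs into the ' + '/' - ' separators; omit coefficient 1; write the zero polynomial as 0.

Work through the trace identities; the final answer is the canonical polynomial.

-x*y^6*z + x^2*y^5 + y^7 + y^5*z^2 + 3*x*y^4*z - 3*x^2*y^3 - 7*y^5 - 3*y^3*z^2 - x*y^2*z + x^2*y + 14*y^3 + y*z^2 - 7*y

so tr(a b^2) = tr(b)*tr(a b) - tr(a)  (reduce the b square) = y*z - x
so tr(b^2 a b) = tr(b)*tr(a b^2) - tr(a b)  (reduce the b square) = y^2*z - x*y - z
reduce: tr(a b^4) = tr(b)*tr(b^2 a b) - tr(b^2 a)  (reduce the b square) = y^3*z - x*y^2 - 2*y*z + x
reduce: tr(a^2 b) = tr(a)*tr(b a) - tr(b)  (reduce the a square) = x*z - y
tr(a^2) = tr(a)*tr(a) - tr(1)  (reduce the a square) = x^2 - 2
reduce: tr(a^2 b^2) = tr(b)*tr(a^2 b) - tr(a^2)  (reduce the b square) = x*y*z - x^2 - y^2 + 2
tr(b^2 a^2 b) = tr(b)*tr(a^2 b^2) - tr(a^2 b)  (reduce the b square) = x*y^2*z - x^2*y - y^3 - x*z + 3*y
tr(b a^2 b^3) = tr(b)*tr(b^2 a^2 b) - tr(b^2 a^2)  (reduce the b square) = x*y^3*z - x^2*y^2 - y^4 - 2*x*y*z + x^2 + 4*y^2 - 2
so tr(a b^5 a) = tr(b)*tr(b a^2 b^3) - tr(b a^2 b^2)  (reduce the b square) = x*y^4*z - x^2*y^3 - y^5 - 3*x*y^2*z + 2*x^2*y + 5*y^3 + x*z - 5*y
so tr(a b a b) = tr(a b)*tr(a b) - tr(1)  (split on a) = z^2 - 2
so tr(b a b a b) = tr(b)*tr(a b a b) - tr(a b a)  (reduce the b square) = y*z^2 - x*z - y
so tr(a b a b^3) = tr(b)*tr(b a b a b) - tr(b a b a)  (reduce the b square) = y^2*z^2 - x*y*z - y^2 - z^2 + 2
so tr(a b a b^4) = tr(b)*tr(a b a b^3) - tr(a b a b^2)  (reduce the b square) = y^3*z^2 - x*y^2*z - y^3 - 2*y*z^2 + x*z + 3*y
tr(a b^5 a b) = tr(b)*tr(a b a b^4) - tr(a b a b^3)  (reduce the b square) = y^4*z^2 - x*y^3*z - y^4 - 3*y^2*z^2 + 2*x*y*z + 4*y^2 + z^2 - 2
so tr(b^-1 a b^5 a) = tr(a b^5 a)*tr(b) - tr(a b^5 a b)  (eliminate b^-1) = x*y^5*z - x^2*y^4 - y^6 - y^4*z^2 - 2*x*y^3*z + 2*x^2*y^2 + 6*y^4 + 3*y^2*z^2 - x*y*z - 9*y^2 - z^2 + 2
tr(b^-1 a b^5 a^-1) = tr(b^-1 a b^5)*tr(a) - tr(b^-1 a b^5 a)  (eliminate a^-1) = -x*y^5*z + x^2*y^4 + y^6 + y^4*z^2 + 3*x*y^3*z - 3*x^2*y^2 - 6*y^4 - 3*y^2*z^2 - x*y*z + x^2 + 9*y^2 + z^2 - 2
tr(b^2) = tr(b)*tr(b) - tr(1)  (reduce the b square) = y^2 - 2
tr(b^3) = tr(b)*tr(b^2) - tr(b)  (reduce the b square) = y^3 - 3*y
tr(b^4) = tr(b)*tr(b^3) - tr(b^2)  (reduce the b square) = y^4 - 4*y^2 + 2
so tr(b^5) = tr(b)*tr(b^4) - tr(b^3)  (reduce the b square) = y^5 - 5*y^3 + 5*y
reduce: tr(b^4 a^-1 b^-2 a b) = tr(b^-1 a b^5 a^-1)*tr(b) - tr(b^-1 a b^5 a^-1 b)  (eliminate b^-1) = -x*y^6*z + x^2*y^5 + y^7 + y^5*z^2 + 3*x*y^4*z - 3*x^2*y^3 - 7*y^5 - 3*y^3*z^2 - x*y^2*z + x^2*y + 14*y^3 + y*z^2 - 7*y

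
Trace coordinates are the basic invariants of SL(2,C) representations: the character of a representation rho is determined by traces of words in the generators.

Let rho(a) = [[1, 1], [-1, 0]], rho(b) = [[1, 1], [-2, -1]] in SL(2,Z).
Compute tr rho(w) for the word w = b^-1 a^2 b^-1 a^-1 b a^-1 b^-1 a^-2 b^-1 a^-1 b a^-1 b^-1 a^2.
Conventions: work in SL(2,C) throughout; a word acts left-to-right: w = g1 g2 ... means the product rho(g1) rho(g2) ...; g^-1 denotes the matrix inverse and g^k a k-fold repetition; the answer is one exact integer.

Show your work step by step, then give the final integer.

rho(b^-1) = [[-1, -1], [2, 1]]
... * rho(a) = [[1, 1], [-1, 0]]  ->  [[0, -1], [1, 2]]
... * rho(a) = [[1, 1], [-1, 0]]  ->  [[1, 0], [-1, 1]]
... * rho(b^-1) = [[-1, -1], [2, 1]]  ->  [[-1, -1], [3, 2]]
... * rho(a^-1) = [[0, -1], [1, 1]]  ->  [[-1, 0], [2, -1]]
... * rho(b) = [[1, 1], [-2, -1]]  ->  [[-1, -1], [4, 3]]
... * rho(a^-1) = [[0, -1], [1, 1]]  ->  [[-1, 0], [3, -1]]
... * rho(b^-1) = [[-1, -1], [2, 1]]  ->  [[1, 1], [-5, -4]]
... * rho(a^-1) = [[0, -1], [1, 1]]  ->  [[1, 0], [-4, 1]]
... * rho(a^-1) = [[0, -1], [1, 1]]  ->  [[0, -1], [1, 5]]
... * rho(b^-1) = [[-1, -1], [2, 1]]  ->  [[-2, -1], [9, 4]]
... * rho(a^-1) = [[0, -1], [1, 1]]  ->  [[-1, 1], [4, -5]]
... * rho(b) = [[1, 1], [-2, -1]]  ->  [[-3, -2], [14, 9]]
... * rho(a^-1) = [[0, -1], [1, 1]]  ->  [[-2, 1], [9, -5]]
... * rho(b^-1) = [[-1, -1], [2, 1]]  ->  [[4, 3], [-19, -14]]
... * rho(a) = [[1, 1], [-1, 0]]  ->  [[1, 4], [-5, -19]]
... * rho(a) = [[1, 1], [-1, 0]]  ->  [[-3, 1], [14, -5]]
tr = -3 + -5 = -8

-8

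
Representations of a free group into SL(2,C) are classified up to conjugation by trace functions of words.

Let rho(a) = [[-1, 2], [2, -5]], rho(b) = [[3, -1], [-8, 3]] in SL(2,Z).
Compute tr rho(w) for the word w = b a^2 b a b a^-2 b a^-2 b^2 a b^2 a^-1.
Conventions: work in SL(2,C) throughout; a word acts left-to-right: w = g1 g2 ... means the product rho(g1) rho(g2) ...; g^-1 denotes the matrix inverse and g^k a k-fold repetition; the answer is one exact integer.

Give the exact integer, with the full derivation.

646969674

rho(b) = [[3, -1], [-8, 3]]
... * rho(a) = [[-1, 2], [2, -5]]  ->  [[-5, 11], [14, -31]]
... * rho(a) = [[-1, 2], [2, -5]]  ->  [[27, -65], [-76, 183]]
... * rho(b) = [[3, -1], [-8, 3]]  ->  [[601, -222], [-1692, 625]]
... * rho(a) = [[-1, 2], [2, -5]]  ->  [[-1045, 2312], [2942, -6509]]
... * rho(b) = [[3, -1], [-8, 3]]  ->  [[-21631, 7981], [60898, -22469]]
... * rho(a^-1) = [[-5, -2], [-2, -1]]  ->  [[92193, 35281], [-259552, -99327]]
... * rho(a^-1) = [[-5, -2], [-2, -1]]  ->  [[-531527, -219667], [1496414, 618431]]
... * rho(b) = [[3, -1], [-8, 3]]  ->  [[162755, -127474], [-458206, 358879]]
... * rho(a^-1) = [[-5, -2], [-2, -1]]  ->  [[-558827, -198036], [1573272, 557533]]
... * rho(a^-1) = [[-5, -2], [-2, -1]]  ->  [[3190207, 1315690], [-8981426, -3704077]]
... * rho(b) = [[3, -1], [-8, 3]]  ->  [[-954899, 756863], [2688338, -2130805]]
... * rho(b) = [[3, -1], [-8, 3]]  ->  [[-8919601, 3225488], [25111454, -9080753]]
... * rho(a) = [[-1, 2], [2, -5]]  ->  [[15370577, -33966642], [-43272960, 95626673]]
... * rho(b) = [[3, -1], [-8, 3]]  ->  [[317844867, -117270503], [-894832264, 330152979]]
... * rho(b) = [[3, -1], [-8, 3]]  ->  [[1891698625, -669656376], [-5325720624, 1885291201]]
... * rho(a^-1) = [[-5, -2], [-2, -1]]  ->  [[-8119180373, -3113740874], [22858020718, 8766150047]]
tr = -8119180373 + 8766150047 = 646969674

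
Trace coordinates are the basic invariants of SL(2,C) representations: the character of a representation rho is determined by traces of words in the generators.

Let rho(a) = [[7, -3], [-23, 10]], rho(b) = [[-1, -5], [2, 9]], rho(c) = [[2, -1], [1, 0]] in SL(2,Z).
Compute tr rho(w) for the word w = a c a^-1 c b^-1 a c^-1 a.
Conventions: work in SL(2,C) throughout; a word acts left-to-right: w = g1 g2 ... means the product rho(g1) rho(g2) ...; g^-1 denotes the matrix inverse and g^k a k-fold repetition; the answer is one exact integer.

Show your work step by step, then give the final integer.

6826

rho(a) = [[7, -3], [-23, 10]]
... * rho(c) = [[2, -1], [1, 0]]  ->  [[11, -7], [-36, 23]]
... * rho(a^-1) = [[10, 3], [23, 7]]  ->  [[-51, -16], [169, 53]]
... * rho(c) = [[2, -1], [1, 0]]  ->  [[-118, 51], [391, -169]]
... * rho(b^-1) = [[9, 5], [-2, -1]]  ->  [[-1164, -641], [3857, 2124]]
... * rho(a) = [[7, -3], [-23, 10]]  ->  [[6595, -2918], [-21853, 9669]]
... * rho(c^-1) = [[0, 1], [-1, 2]]  ->  [[2918, 759], [-9669, -2515]]
... * rho(a) = [[7, -3], [-23, 10]]  ->  [[2969, -1164], [-9838, 3857]]
tr = 2969 + 3857 = 6826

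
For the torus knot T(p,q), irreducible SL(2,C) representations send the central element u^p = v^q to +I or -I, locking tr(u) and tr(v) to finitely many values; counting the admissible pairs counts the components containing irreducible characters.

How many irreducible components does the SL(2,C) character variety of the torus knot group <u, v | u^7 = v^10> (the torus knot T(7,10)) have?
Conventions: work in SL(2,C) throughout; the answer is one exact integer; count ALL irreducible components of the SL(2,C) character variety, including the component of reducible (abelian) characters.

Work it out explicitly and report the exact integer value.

For T(7,10): irreducibility forces the central element u^7 = v^10 to one of +I, -I.
So on each irreducible component the traces are pinned: tr(u) = 2*cos(pi*alpha/7) with 1 <= alpha <= 6, tr(v) = 2*cos(pi*beta/10) with 1 <= beta <= 9.
Consistency of u^7 = (-1)^alpha I with v^10 = (-1)^beta I forces alpha = beta (mod 2).
Counting: 3 odd alphas x 5 odd betas + 3 even alphas x 4 even betas = 15 + 12 = 27.
That is 27 components of irreducible characters, and with the reducible (abelian) component the total is 28.

28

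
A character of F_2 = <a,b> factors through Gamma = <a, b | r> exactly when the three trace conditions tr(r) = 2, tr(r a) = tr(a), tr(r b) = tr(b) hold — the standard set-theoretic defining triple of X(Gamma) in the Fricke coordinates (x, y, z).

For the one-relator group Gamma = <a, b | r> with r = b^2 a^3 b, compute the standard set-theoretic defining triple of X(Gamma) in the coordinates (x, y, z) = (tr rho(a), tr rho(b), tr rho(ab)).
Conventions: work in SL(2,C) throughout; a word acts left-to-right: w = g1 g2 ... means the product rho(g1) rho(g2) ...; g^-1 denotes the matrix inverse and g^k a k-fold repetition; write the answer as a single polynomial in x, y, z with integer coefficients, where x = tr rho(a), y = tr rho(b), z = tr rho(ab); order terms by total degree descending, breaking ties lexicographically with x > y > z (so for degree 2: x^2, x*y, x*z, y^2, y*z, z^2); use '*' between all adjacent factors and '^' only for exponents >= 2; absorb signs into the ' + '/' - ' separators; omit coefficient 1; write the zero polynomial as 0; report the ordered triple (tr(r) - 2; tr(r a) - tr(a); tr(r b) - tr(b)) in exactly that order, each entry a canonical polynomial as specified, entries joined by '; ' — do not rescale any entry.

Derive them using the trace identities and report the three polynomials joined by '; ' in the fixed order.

so trace(b a^2) = trace(a) * trace(b a) - trace(b) = x*z - y
trace(a^3 b) = trace(a) * trace(b a^2) - trace(b a) = x^2*z - x*y - z
trace(a^2) = trace(a) * trace(a) - trace(1) = x^2 - 2
reduce: trace(a^3) = trace(a) * trace(a^2) - trace(a) = x^3 - 3*x
trace(b a^3 b) = trace(b) * trace(a^3 b) - trace(a^3) = x^2*y*z - x^3 - x*y^2 - y*z + 3*x
so trace(b^2 a^3 b) = trace(b) * trace(b a^3 b) - trace(b a^3) = x^2*y^2*z - x^3*y - x*y^3 - x^2*z - y^2*z + 4*x*y + z
trace(a b a b) = trace(b a) * trace(b a) - trace(1)   [split at repeated b] = z^2 - 2
so trace(b a b^2 a) = trace(b) * trace(a b a b) - trace(a b a) = y*z^2 - x*z - y
trace(a b^2) = trace(b) * trace(a b) - trace(a) = y*z - x
reduce: trace(b a b^2) = trace(b) * trace(a b^2) - trace(a b) = y^2*z - x*y - z
trace(a b a b^2 a) = trace(a) * trace(b a b^2 a) - trace(b a b^2) = x*y*z^2 - x^2*z - y^2*z + z
trace(b^2 a^3 b a) = trace(a) * trace(a b a b^2 a) - trace(a b a b^2) = x^2*y*z^2 - x^3*z - x*y^2*z - y*z^2 + 2*x*z + y
reduce: trace(b^2) = trace(b) * trace(b) - trace(1)  (reduce the b square) = y^2 - 2
reduce: trace(b a^2 b) = trace(a) * trace(b^2 a) - trace(b^2)  (reduce the a square) = x*y*z - x^2 - y^2 + 2
trace(b a^2 b^2) = trace(b) * trace(b a^2 b) - trace(b a^2)  (reduce the b square) = x*y^2*z - x^2*y - y^3 - x*z + 3*y
so trace(a b^4 a) = trace(b) * trace(b a^2 b^2) - trace(b a^2 b)  (reduce the b square) = x*y^3*z - x^2*y^2 - y^4 - 2*x*y*z + x^2 + 4*y^2 - 2
reduce: trace(a b^4) = trace(b) * trace(b a b^2) - trace(b a b)  (reduce the b square) = y^3*z - x*y^2 - 2*y*z + x
so trace(b^2 a^3 b^2) = trace(a) * trace(a b^4 a) - trace(a b^4)  (reduce the a square) = x^2*y^3*z - x^3*y^2 - x*y^4 - 2*x^2*y*z - y^3*z + x^3 + 5*x*y^2 + 2*y*z - 3*x
assemble the triple (trace(r) - 2; trace(r a) - x; trace(r b) - y)

x^2*y^2*z - x^3*y - x*y^3 - x^2*z - y^2*z + 4*x*y + z - 2; x^2*y*z^2 - x^3*z - x*y^2*z - y*z^2 + 2*x*z - x + y; x^2*y^3*z - x^3*y^2 - x*y^4 - 2*x^2*y*z - y^3*z + x^3 + 5*x*y^2 + 2*y*z - 3*x - y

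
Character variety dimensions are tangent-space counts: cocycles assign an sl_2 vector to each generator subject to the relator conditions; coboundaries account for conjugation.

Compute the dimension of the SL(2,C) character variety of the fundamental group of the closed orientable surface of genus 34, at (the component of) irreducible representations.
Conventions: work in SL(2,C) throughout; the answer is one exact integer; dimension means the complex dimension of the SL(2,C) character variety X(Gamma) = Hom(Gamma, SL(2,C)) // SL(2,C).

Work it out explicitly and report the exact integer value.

198

The genus-34 surface group: 2g = 68 generators, one relator prod [a_i, b_i].
A cocycle assigns one sl_2 vector per generator subject to the relator condition d_2(z) = 0: dim of the unconstrained space is 3*2g = 204.
H^2 = coker(d_2) is dual to H^0 = 0 at irreducible rho (Poincare duality), so d_2 is onto: dim Z^1 = 201.
dim B^1 = 3 (coboundaries, injective at irreducible rho).
Hence dim X = 201 - 3 = 198.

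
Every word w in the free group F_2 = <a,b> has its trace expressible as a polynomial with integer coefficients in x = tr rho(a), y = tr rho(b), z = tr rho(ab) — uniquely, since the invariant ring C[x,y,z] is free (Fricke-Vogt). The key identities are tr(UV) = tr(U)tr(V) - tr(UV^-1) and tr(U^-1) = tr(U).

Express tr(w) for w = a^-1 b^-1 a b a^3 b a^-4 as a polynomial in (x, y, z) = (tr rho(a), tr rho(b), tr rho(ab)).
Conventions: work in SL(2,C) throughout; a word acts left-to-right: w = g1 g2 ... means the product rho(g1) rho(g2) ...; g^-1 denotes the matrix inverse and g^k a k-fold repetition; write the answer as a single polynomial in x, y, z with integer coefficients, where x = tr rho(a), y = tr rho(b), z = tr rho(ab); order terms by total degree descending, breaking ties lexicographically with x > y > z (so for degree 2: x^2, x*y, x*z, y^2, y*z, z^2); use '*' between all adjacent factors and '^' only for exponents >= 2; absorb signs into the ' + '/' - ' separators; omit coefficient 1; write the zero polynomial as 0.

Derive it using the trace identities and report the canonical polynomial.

-x^7*y*z^2 + x^8*z + 2*x^6*y^2*z + x^6*z^3 - x^7*y - x^5*y^3 + 3*x^5*y*z^2 - 8*x^6*z - 7*x^4*y^2*z - 4*x^4*z^3 + 7*x^5*y + 3*x^3*y^3 - x^3*y*z^2 + 20*x^4*z + 5*x^2*y^2*z + 4*x^2*z^3 - 13*x^3*y - x*y^3 - 17*x^2*z - y^2*z - z^3 + 5*x*y + 3*z

tr(a b a) = tr(a) tr(b a) - tr(b)   [square of a] = x*z - y
tr(a^2 b a) = tr(a) tr(a b a) - tr(a b)   [square of a] = x^2*z - x*y - z
tr(a b a^3) = tr(a) tr(a^2 b a) - tr(a^2 b)   [square of a] = x^3*z - x^2*y - 2*x*z + y
tr(b a b a) = tr(b a) tr(b a) - tr(1)   [split at a repeated b] = z^2 - 2
tr(b a b) = tr(b) tr(a b) - tr(a)   [square of b] = y*z - x
tr(b a b a^2) = tr(a) tr(b a b a) - tr(b a b)   [square of a] = x*z^2 - y*z - x
tr(b a^3 b a) = tr(a) tr(b a b a^2) - tr(b a b a)   [square of a] = x^2*z^2 - x*y*z - x^2 - z^2 + 2
tr(a^2) = tr(a) tr(a) - tr(1)   [square of a] = x^2 - 2
tr(a^3) = tr(a) tr(a^2) - tr(a)   [square of a] = x^3 - 3*x
tr(b a^3 b) = tr(b) tr(a^3 b) - tr(a^3)   [square of b] = x^2*y*z - x^3 - x*y^2 - y*z + 3*x
tr(a b a^3 b a) = tr(a) tr(b a^3 b a) - tr(b a^3 b)   [square of a] = x^3*z^2 - 2*x^2*y*z + x*y^2 - x*z^2 + y*z - x
tr(b a b a b a) = tr(a b a b) tr(a b) - tr(b a)   [split at a repeated a] = z^3 - 3*z
tr(b a b a b) = tr(b) tr(a b a b) - tr(a b a)   [square of b] = y*z^2 - x*z - y
tr(b a b a b a^2) = tr(a) tr(b a b a b a) - tr(b a b a b)   [square of a] = x*z^3 - y*z^2 - 2*x*z + y
tr(a b a^3 b a b) = tr(a) tr(b a b a b a^2) - tr(b a b a b a)   [square of a] = x^2*z^3 - x*y*z^2 - 2*x^2*z - z^3 + x*y + 3*z
tr(b^-1 a b a^3 b a) = tr(a b a^3 b a) tr(b) - tr(a b a^3 b a b)   [inverse elimination on b] = x^3*y*z^2 - 2*x^2*y^2*z - x^2*z^3 + x*y^3 + 2*x^2*z + y^2*z + z^3 - 2*x*y - 3*z
tr(b^-1 a b a^3 b a^-1) = tr(b^-1 a b a^3 b) tr(a) - tr(b^-1 a b a^3 b a)   [inverse elimination on a] = -x^3*y*z^2 + x^4*z + 2*x^2*y^2*z + x^2*z^3 - x^3*y - x*y^3 - 4*x^2*z - y^2*z - z^3 + 3*x*y + 3*z
tr(a^-2 b^-1 a b a^3 b) = tr(b^-1 a b a^3 b a^-1) tr(a) - tr(b^-1 a b a^3 b)   [inverse elimination on a] = -x^4*y*z^2 + x^5*z + 2*x^3*y^2*z + x^3*z^3 - x^4*y - x^2*y^3 - 5*x^3*z - x*y^2*z - x*z^3 + 4*x^2*y + 5*x*z - y
tr(b^-1 a b a^3 b a^-3) = tr(a^-2 b^-1 a b a^3 b) tr(a) - tr(a^-2 b^-1 a b a^3 b a)   [inverse elimination on a] = -x^5*y*z^2 + x^6*z + 2*x^4*y^2*z + x^4*z^3 - x^5*y - x^3*y^3 + x^3*y*z^2 - 6*x^4*z - 3*x^2*y^2*z - 2*x^2*z^3 + 5*x^3*y + x*y^3 + 9*x^2*z + y^2*z + z^3 - 4*x*y - 3*z
tr(b^-1 a b a^3 b a^-4) = tr(b^-1 a b a^3 b a^-3) tr(a) - tr(b^-1 a b a^3 b a^-2)   [inverse elimination on a] = -x^6*y*z^2 + x^7*z + 2*x^5*y^2*z + x^5*z^3 - x^6*y - x^4*y^3 + 2*x^4*y*z^2 - 7*x^5*z - 5*x^3*y^2*z - 3*x^3*z^3 + 6*x^4*y + 2*x^2*y^3 + 14*x^3*z + 2*x*y^2*z + 2*x*z^3 - 8*x^2*y - 8*x*z + y
tr(a^-1 b^-1 a b a^3 b a^-4) = tr(b^-1 a b a^3 b a^-4) tr(a) - tr(b^-1 a b a^3 b a^-3)   [inverse elimination on a] = -x^7*y*z^2 + x^8*z + 2*x^6*y^2*z + x^6*z^3 - x^7*y - x^5*y^3 + 3*x^5*y*z^2 - 8*x^6*z - 7*x^4*y^2*z - 4*x^4*z^3 + 7*x^5*y + 3*x^3*y^3 - x^3*y*z^2 + 20*x^4*z + 5*x^2*y^2*z + 4*x^2*z^3 - 13*x^3*y - x*y^3 - 17*x^2*z - y^2*z - z^3 + 5*x*y + 3*z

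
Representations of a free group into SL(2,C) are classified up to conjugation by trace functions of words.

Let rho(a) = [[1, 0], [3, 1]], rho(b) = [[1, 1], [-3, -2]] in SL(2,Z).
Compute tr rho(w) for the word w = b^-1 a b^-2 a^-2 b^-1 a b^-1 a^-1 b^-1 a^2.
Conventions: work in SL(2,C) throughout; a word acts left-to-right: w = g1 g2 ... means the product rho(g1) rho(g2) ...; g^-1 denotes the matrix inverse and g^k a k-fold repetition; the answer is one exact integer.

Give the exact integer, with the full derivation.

1262

rho(b^-1) = [[-2, -1], [3, 1]]
... * rho(a) = [[1, 0], [3, 1]]  ->  [[-5, -1], [6, 1]]
... * rho(b^-1) = [[-2, -1], [3, 1]]  ->  [[7, 4], [-9, -5]]
... * rho(b^-1) = [[-2, -1], [3, 1]]  ->  [[-2, -3], [3, 4]]
... * rho(a^-1) = [[1, 0], [-3, 1]]  ->  [[7, -3], [-9, 4]]
... * rho(a^-1) = [[1, 0], [-3, 1]]  ->  [[16, -3], [-21, 4]]
... * rho(b^-1) = [[-2, -1], [3, 1]]  ->  [[-41, -19], [54, 25]]
... * rho(a) = [[1, 0], [3, 1]]  ->  [[-98, -19], [129, 25]]
... * rho(b^-1) = [[-2, -1], [3, 1]]  ->  [[139, 79], [-183, -104]]
... * rho(a^-1) = [[1, 0], [-3, 1]]  ->  [[-98, 79], [129, -104]]
... * rho(b^-1) = [[-2, -1], [3, 1]]  ->  [[433, 177], [-570, -233]]
... * rho(a) = [[1, 0], [3, 1]]  ->  [[964, 177], [-1269, -233]]
... * rho(a) = [[1, 0], [3, 1]]  ->  [[1495, 177], [-1968, -233]]
tr = 1495 + -233 = 1262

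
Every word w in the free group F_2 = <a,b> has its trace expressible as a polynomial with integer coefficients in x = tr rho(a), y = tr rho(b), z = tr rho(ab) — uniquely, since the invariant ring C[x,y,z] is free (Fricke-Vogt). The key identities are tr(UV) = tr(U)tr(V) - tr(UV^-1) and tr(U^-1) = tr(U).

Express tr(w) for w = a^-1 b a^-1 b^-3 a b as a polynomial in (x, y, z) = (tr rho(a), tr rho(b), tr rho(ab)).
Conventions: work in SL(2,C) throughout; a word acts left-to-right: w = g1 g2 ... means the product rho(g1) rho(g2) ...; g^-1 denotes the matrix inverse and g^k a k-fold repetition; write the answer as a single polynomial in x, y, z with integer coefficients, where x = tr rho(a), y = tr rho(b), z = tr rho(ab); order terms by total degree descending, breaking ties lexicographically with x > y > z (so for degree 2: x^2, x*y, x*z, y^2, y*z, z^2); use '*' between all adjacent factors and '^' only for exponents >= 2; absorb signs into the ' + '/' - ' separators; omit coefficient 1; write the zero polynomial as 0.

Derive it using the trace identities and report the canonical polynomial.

trace(b^2 a) = trace(b) * trace(a b) - trace(a)  (reduce the b square) = y*z - x
apply: trace(b^2) = trace(b) * trace(b) - trace(1)  (reduce the b square) = y^2 - 2
apply: trace(a b^2 a) = trace(a) * trace(b^2 a) - trace(b^2)  (reduce the a square) = x*y*z - x^2 - y^2 + 2
trace(a b a b) = trace(b a) * trace(b a) - trace(1)  (split on b) = z^2 - 2
use: trace(a b a) = trace(a) * trace(b a) - trace(b)  (reduce the a square) = x*z - y
apply: trace(a b^2 a b) = trace(b) * trace(a b a b) - trace(a b a)  (reduce the b square) = y*z^2 - x*z - y
trace(b^-1 a b^2 a) = trace(a b^2 a) * trace(b) - trace(a b^2 a b)  (eliminate b^-1) = x*y^2*z - x^2*y - y^3 - y*z^2 + x*z + 3*y
trace(b^-2 a b^2 a) = trace(b^-1 a b^2 a) * trace(b) - trace(b^-1 a b^2 a b)  (eliminate b^-1) = x*y^3*z - x^2*y^2 - y^4 - y^2*z^2 + x^2 + 4*y^2 - 2
apply: trace(b a^-1 b^-2 a b) = trace(b^-2 a b^2) * trace(a) - trace(b^-2 a b^2 a)  (eliminate a^-1) = -x*y^3*z + x^2*y^2 + y^4 + y^2*z^2 - 4*y^2 + 2
trace(a b a b a) = trace(a) * trace(b a b a) - trace(b a b)  (reduce the a square) = x*z^2 - y*z - x
trace(a b a b a b) = trace(b a) * trace(b a b a) - trace(b^-1 a^-1)  (split on b) = z^3 - 3*z
apply: trace(b^-1 a b a b a) = trace(a b a b a) * trace(b) - trace(a b a b a b)  (eliminate b^-1) = x*y*z^2 - y^2*z - z^3 - x*y + 3*z
trace(a b a b a^-1 b^-1) = trace(b^-1 a b a b) * trace(a) - trace(b^-1 a b a b a)  (eliminate a^-1) = -x*y*z^2 + x^2*z + y^2*z + z^3 - 3*z
use: trace(b a^-1 b^-2 a b a) = trace(a b a b a^-1 b^-1) * trace(b) - trace(a b a b a^-1)  (eliminate b^-1) = -x*y^2*z^2 + x^2*y*z + y^3*z + y*z^3 - 4*y*z + x
trace(b^-1 a b a^-1 b a^-1 b^-1) = trace(b a^-1 b^-2 a b) * trace(a) - trace(b a^-1 b^-2 a b a)  (eliminate a^-1) = -x^2*y^3*z + x^3*y^2 + x*y^4 + 2*x*y^2*z^2 - x^2*y*z - y^3*z - y*z^3 - 4*x*y^2 + 4*y*z + x
trace(b^-1 a b a^-1 b a) = trace(b a b^-1 a b) * trace(a) - trace(b a b^-1 a b a)  (eliminate a^-1) = x^2*y^2*z - x^3*y - x*y^3 - 2*x*y*z^2 + x^2*z + y^2*z + z^3 + 4*x*y - 3*z
trace(b^-1 a b a^-1 b a^-1) = trace(b^-1 a b a^-1 b) * trace(a) - trace(b^-1 a b a^-1 b a)  (eliminate a^-1) = -x^2*y^2*z + x^3*y + x*y^3 + 2*x*y*z^2 - x^2*z - y^2*z - z^3 - 3*x*y + 3*z
apply: trace(a^-1 b a^-1 b^-3 a b) = trace(b^-1 a b a^-1 b a^-1 b^-1) * trace(b) - trace(b^-1 a b a^-1 b a^-1)  (eliminate b^-1) = -x^2*y^4*z + x^3*y^3 + x*y^5 + 2*x*y^3*z^2 - y^4*z - y^2*z^3 - x^3*y - 5*x*y^3 - 2*x*y*z^2 + x^2*z + 5*y^2*z + z^3 + 4*x*y - 3*z

-x^2*y^4*z + x^3*y^3 + x*y^5 + 2*x*y^3*z^2 - y^4*z - y^2*z^3 - x^3*y - 5*x*y^3 - 2*x*y*z^2 + x^2*z + 5*y^2*z + z^3 + 4*x*y - 3*z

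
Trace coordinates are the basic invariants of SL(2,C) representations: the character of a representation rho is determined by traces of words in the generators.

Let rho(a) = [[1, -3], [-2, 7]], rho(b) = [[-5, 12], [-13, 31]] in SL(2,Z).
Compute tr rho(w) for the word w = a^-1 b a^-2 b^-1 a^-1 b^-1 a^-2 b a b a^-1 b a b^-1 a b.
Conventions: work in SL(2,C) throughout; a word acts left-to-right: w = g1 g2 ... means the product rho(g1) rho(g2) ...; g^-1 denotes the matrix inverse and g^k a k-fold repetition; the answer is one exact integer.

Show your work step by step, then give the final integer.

rho(a^-1) = [[7, 3], [2, 1]]
... * rho(b) = [[-5, 12], [-13, 31]]  ->  [[-74, 177], [-23, 55]]
... * rho(a^-1) = [[7, 3], [2, 1]]  ->  [[-164, -45], [-51, -14]]
... * rho(a^-1) = [[7, 3], [2, 1]]  ->  [[-1238, -537], [-385, -167]]
... * rho(b^-1) = [[31, -12], [13, -5]]  ->  [[-45359, 17541], [-14106, 5455]]
... * rho(a^-1) = [[7, 3], [2, 1]]  ->  [[-282431, -118536], [-87832, -36863]]
... * rho(b^-1) = [[31, -12], [13, -5]]  ->  [[-10296329, 3981852], [-3202011, 1238299]]
... * rho(a^-1) = [[7, 3], [2, 1]]  ->  [[-64110599, -26907135], [-19937479, -8367734]]
... * rho(a^-1) = [[7, 3], [2, 1]]  ->  [[-502588463, -219238932], [-156297821, -68180171]]
... * rho(b) = [[-5, 12], [-13, 31]]  ->  [[5363048431, -12827468448], [1667831328, -3989159153]]
... * rho(a) = [[1, -3], [-2, 7]]  ->  [[31017985327, -105881424429], [9646149634, -32927608055]]
... * rho(b) = [[-5, 12], [-13, 31]]  ->  [[1221368590942, -2910108333375], [379828156545, -905002054097]]
... * rho(a^-1) = [[7, 3], [2, 1]]  ->  [[2729363469844, 753997439451], [848792987621, 234482415538]]
... * rho(b) = [[-5, 12], [-13, 31]]  ->  [[-23448784062083, 56126282261109], [-7292236340099, 17454470733130]]
... * rho(a) = [[1, -3], [-2, 7]]  ->  [[-135701348584301, 463230328014012], [-42201177806359, 144058004152207]]
... * rho(b^-1) = [[31, -12], [13, -5]]  ->  [[1815252458068825, -687735457058448], [564517541981562, -213875887084727]]
... * rho(a) = [[1, -3], [-2, 7]]  ->  [[3190723372185721, -10259905573615611], [992269316151016, -3190683835537775]]
... * rho(b) = [[-5, 12], [-13, 31]]  ->  [[117425155596074338, -279768392315855289], [36517543281235995, -87003967107858833]]
tr = 117425155596074338 + -87003967107858833 = 30421188488215505

30421188488215505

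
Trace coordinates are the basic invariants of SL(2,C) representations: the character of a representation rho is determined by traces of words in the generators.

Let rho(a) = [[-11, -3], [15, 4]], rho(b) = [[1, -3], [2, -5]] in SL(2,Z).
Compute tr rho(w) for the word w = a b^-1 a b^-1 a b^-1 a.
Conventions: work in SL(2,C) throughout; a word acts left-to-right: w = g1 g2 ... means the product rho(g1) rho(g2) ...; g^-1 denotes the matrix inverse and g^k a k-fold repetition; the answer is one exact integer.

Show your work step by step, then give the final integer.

rho(a) = [[-11, -3], [15, 4]]
... * rho(b^-1) = [[-5, 3], [-2, 1]]  ->  [[61, -36], [-83, 49]]
... * rho(a) = [[-11, -3], [15, 4]]  ->  [[-1211, -327], [1648, 445]]
... * rho(b^-1) = [[-5, 3], [-2, 1]]  ->  [[6709, -3960], [-9130, 5389]]
... * rho(a) = [[-11, -3], [15, 4]]  ->  [[-133199, -35967], [181265, 48946]]
... * rho(b^-1) = [[-5, 3], [-2, 1]]  ->  [[737929, -435564], [-1004217, 592741]]
... * rho(a) = [[-11, -3], [15, 4]]  ->  [[-14650679, -3956043], [19937502, 5383615]]
tr = -14650679 + 5383615 = -9267064

-9267064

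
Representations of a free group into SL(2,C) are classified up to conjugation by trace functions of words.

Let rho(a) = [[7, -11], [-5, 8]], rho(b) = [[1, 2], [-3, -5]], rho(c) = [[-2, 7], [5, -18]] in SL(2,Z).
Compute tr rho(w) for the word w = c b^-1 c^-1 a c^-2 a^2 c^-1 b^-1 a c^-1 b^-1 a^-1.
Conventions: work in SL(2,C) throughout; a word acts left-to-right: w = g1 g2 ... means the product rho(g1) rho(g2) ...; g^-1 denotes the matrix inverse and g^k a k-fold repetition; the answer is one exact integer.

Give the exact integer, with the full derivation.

rho(c) = [[-2, 7], [5, -18]]
... * rho(b^-1) = [[-5, -2], [3, 1]]  ->  [[31, 11], [-79, -28]]
... * rho(c^-1) = [[-18, -7], [-5, -2]]  ->  [[-613, -239], [1562, 609]]
... * rho(a) = [[7, -11], [-5, 8]]  ->  [[-3096, 4831], [7889, -12310]]
... * rho(c^-1) = [[-18, -7], [-5, -2]]  ->  [[31573, 12010], [-80452, -30603]]
... * rho(c^-1) = [[-18, -7], [-5, -2]]  ->  [[-628364, -245031], [1601151, 624370]]
... * rho(a) = [[7, -11], [-5, 8]]  ->  [[-3173393, 4951756], [8086207, -12617701]]
... * rho(a) = [[7, -11], [-5, 8]]  ->  [[-46972531, 74521371], [119691954, -189889885]]
... * rho(c^-1) = [[-18, -7], [-5, -2]]  ->  [[472898703, 179764975], [-1205005747, -458063908]]
... * rho(b^-1) = [[-5, -2], [3, 1]]  ->  [[-1825198590, -766032431], [4650837011, 1951947586]]
... * rho(a) = [[7, -11], [-5, 8]]  ->  [[-8946227975, 13948925042], [22796121147, -35543626433]]
... * rho(c^-1) = [[-18, -7], [-5, -2]]  ->  [[91287478340, 34725745741], [-232612048481, -88485595163]]
... * rho(b^-1) = [[-5, -2], [3, 1]]  ->  [[-352260154477, -147849210939], [897603456916, 376738501799]]
... * rho(a^-1) = [[8, 11], [5, 7]]  ->  [[-3557327290511, -4909806175820], [9064520164323, 12510807538669]]
tr = -3557327290511 + 12510807538669 = 8953480248158

8953480248158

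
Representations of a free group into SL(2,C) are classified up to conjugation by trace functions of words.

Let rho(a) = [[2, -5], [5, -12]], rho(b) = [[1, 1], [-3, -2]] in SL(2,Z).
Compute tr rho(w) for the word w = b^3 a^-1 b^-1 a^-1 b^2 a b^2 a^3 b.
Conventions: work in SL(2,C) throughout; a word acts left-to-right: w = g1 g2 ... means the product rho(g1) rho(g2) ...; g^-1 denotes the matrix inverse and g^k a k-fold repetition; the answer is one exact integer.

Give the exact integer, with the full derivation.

-287394291

rho(b) = [[1, 1], [-3, -2]]
... * rho(b) = [[1, 1], [-3, -2]]  ->  [[-2, -1], [3, 1]]
... * rho(b) = [[1, 1], [-3, -2]]  ->  [[1, 0], [0, 1]]
... * rho(a^-1) = [[-12, 5], [-5, 2]]  ->  [[-12, 5], [-5, 2]]
... * rho(b^-1) = [[-2, -1], [3, 1]]  ->  [[39, 17], [16, 7]]
... * rho(a^-1) = [[-12, 5], [-5, 2]]  ->  [[-553, 229], [-227, 94]]
... * rho(b) = [[1, 1], [-3, -2]]  ->  [[-1240, -1011], [-509, -415]]
... * rho(b) = [[1, 1], [-3, -2]]  ->  [[1793, 782], [736, 321]]
... * rho(a) = [[2, -5], [5, -12]]  ->  [[7496, -18349], [3077, -7532]]
... * rho(b) = [[1, 1], [-3, -2]]  ->  [[62543, 44194], [25673, 18141]]
... * rho(b) = [[1, 1], [-3, -2]]  ->  [[-70039, -25845], [-28750, -10609]]
... * rho(a) = [[2, -5], [5, -12]]  ->  [[-269303, 660335], [-110545, 271058]]
... * rho(a) = [[2, -5], [5, -12]]  ->  [[2763069, -6577505], [1134200, -2699971]]
... * rho(a) = [[2, -5], [5, -12]]  ->  [[-27361387, 65114715], [-11231455, 26728652]]
... * rho(b) = [[1, 1], [-3, -2]]  ->  [[-222705532, -157590817], [-91417411, -64688759]]
tr = -222705532 + -64688759 = -287394291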